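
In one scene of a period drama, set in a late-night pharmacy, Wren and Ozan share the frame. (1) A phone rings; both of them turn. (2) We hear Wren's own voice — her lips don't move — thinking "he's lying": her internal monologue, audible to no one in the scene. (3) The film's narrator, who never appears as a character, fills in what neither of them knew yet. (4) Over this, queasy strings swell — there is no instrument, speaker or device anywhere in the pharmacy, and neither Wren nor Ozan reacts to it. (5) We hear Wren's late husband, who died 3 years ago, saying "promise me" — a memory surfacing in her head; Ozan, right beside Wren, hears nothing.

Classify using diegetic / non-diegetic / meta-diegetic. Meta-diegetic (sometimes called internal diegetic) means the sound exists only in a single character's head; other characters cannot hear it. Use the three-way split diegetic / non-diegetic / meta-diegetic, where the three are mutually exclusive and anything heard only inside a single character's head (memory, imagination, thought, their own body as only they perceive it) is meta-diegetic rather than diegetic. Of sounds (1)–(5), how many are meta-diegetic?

2

(1) is diegetic: the sound comes from a phone physically present in the location.
(2) is meta-diegetic: Wren's thought-voice: a private mental sound no other character can hear.
(3) is non-diegetic: external voice-over — not a character, not heard by anyone in the scene.
Sound (4): it has no source in the story world and no character can hear it — it's underscore, so non-diegetic.
(5) is meta-diegetic: a remembered line, private to Wren — not present in the room, not audible to Ozan.
So 2 of the 5 are meta-diegetic: (2), (5).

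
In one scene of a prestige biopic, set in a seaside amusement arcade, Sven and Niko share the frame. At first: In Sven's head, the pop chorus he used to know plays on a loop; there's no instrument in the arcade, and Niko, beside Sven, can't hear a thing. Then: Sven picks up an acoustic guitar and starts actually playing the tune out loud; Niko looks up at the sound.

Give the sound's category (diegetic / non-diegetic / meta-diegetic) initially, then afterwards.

Initially: the tune exists only as Sven's private memory; Niko can't hear it → meta-diegetic.
Afterwards: Sven is now producing it live on an acoustic guitar, in the room, and Niko hears it → diegetic.

meta-diegetic, diegetic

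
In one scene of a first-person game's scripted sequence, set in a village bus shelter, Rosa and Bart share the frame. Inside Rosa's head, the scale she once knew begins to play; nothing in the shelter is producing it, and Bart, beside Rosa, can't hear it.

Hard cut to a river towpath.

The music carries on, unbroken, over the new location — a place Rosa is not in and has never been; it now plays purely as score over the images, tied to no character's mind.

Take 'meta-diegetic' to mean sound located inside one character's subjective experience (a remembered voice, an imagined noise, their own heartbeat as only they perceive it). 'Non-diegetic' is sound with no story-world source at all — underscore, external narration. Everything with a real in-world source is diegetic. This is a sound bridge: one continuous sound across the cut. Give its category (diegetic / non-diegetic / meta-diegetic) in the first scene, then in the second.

meta-diegetic, non-diegetic

Scene one: the music exists only inside Rosa's mind; Bart can't hear it → meta-diegetic.
Scene two: it's detached from Rosa entirely and plays over unrelated images with no in-world source — conventional underscore → non-diegetic.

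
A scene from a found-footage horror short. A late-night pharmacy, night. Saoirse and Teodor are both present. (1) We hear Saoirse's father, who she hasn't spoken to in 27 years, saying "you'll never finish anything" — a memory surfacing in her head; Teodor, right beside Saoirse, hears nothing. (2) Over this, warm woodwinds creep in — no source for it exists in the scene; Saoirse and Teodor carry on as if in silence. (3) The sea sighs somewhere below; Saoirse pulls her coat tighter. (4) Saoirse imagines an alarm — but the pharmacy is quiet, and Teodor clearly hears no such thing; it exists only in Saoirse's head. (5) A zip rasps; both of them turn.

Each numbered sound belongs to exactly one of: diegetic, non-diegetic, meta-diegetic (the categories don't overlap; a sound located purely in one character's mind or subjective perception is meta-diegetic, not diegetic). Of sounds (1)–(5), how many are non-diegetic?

1

(1) is meta-diegetic: the voice is a memory playing only inside Saoirse's mind; Teodor can't hear it.
(2) score with no on-screen or off-screen source; it exists for the audience alone → non-diegetic.
(3) the sea is part of the location's real environment → diegetic.
Sound (4): the sound is imagined by Saoirse; nothing in the story world is producing it and Teodor can't hear it, so meta-diegetic.
Sound (5): a zip is a real object/event in the scene's world, so diegetic.
So 1 of the 5 is non-diegetic: (2).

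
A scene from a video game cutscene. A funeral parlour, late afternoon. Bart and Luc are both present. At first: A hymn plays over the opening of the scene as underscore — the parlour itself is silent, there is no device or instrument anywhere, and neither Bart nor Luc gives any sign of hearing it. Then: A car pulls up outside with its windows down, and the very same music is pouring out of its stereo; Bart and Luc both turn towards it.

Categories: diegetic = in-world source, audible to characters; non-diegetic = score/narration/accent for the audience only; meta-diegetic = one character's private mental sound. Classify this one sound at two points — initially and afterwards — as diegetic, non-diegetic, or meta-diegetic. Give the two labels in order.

Initially: no in-world source exists and no character can hear it — underscore → non-diegetic.
Afterwards: the car stereo is now a real source in the story world and the characters hear it → diegetic.

non-diegetic, diegetic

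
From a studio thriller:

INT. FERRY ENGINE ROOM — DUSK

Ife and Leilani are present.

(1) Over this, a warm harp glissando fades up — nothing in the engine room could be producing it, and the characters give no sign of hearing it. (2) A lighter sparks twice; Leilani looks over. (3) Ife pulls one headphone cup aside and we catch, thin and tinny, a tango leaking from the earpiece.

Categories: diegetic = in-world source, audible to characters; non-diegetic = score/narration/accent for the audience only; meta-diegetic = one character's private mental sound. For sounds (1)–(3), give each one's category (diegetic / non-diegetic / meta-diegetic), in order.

non-diegetic, diegetic, diegetic

(1) is non-diegetic: it has no source in the story world and no character can hear it — it's underscore.
(2) an in-world source (a lighter); characters could hear it → diegetic.
Sound (3): the earpiece is a real device on Ife's head — source music, so diegetic.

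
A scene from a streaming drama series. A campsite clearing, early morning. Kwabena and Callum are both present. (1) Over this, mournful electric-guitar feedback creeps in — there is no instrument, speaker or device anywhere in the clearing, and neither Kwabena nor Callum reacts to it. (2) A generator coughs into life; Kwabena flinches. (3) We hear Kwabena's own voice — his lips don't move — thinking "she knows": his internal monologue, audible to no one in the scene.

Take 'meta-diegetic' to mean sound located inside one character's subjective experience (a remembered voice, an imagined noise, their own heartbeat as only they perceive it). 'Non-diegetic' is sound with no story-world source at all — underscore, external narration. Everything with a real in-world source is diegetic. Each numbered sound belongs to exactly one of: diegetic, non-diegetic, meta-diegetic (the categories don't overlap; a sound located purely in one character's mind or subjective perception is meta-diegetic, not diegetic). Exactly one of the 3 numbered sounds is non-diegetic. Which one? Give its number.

1

(1) is non-diegetic: score with no on-screen or off-screen source; it exists for the audience alone.
(2) is diegetic: the sound comes from a generator physically present in the location.
(3) it's Kwabena's unspoken thought, heard only by the audience via his subjectivity → meta-diegetic.
Only (1) is non-diegetic.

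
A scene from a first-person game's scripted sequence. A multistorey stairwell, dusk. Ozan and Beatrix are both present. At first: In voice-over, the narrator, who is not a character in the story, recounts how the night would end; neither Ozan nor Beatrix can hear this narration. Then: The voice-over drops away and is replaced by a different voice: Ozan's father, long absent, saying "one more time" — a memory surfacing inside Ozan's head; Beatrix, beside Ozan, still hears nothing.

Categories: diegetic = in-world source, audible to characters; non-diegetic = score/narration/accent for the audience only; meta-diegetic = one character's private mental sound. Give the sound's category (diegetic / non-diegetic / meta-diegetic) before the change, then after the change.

Before the change: the external narrator addresses only the audience — outside the story world → non-diegetic.
After the change: the replacement voice is a memory inside Ozan's mind specifically → meta-diegetic.

non-diegetic, meta-diegetic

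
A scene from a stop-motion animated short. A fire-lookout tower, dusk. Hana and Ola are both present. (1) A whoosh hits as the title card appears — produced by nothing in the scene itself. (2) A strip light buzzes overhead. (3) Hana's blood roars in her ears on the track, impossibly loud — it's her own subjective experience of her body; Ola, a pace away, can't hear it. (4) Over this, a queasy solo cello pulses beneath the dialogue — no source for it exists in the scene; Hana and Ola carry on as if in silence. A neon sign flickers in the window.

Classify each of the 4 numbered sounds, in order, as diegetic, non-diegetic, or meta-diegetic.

non-diegetic, diegetic, meta-diegetic, non-diegetic

(1) nothing in the scene produces it; it's an accent added for the audience → non-diegetic.
(2) a strip light is part of the location's real environment → diegetic.
Sound (3): it's Hana's internal bodily sensation rendered as sound; only Hana 'hears' it, so meta-diegetic.
(4) nothing in the cab produces it and the characters don't hear it — pure soundtrack → non-diegetic.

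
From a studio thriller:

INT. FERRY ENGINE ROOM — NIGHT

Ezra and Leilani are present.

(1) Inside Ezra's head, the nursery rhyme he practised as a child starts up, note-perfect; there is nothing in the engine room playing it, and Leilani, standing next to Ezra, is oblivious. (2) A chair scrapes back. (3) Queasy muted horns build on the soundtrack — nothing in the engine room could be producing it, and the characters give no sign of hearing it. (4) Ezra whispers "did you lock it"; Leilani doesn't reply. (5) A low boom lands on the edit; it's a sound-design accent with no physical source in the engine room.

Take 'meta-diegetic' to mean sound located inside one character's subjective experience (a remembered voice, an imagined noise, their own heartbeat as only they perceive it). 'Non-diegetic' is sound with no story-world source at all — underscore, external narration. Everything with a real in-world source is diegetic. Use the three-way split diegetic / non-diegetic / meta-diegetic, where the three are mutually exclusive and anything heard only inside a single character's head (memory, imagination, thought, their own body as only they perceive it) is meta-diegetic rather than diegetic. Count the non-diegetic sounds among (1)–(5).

(1) is meta-diegetic: it lives in Ezra's subjectivity, not in the engine room.
(2) is diegetic: the sound comes from a chair physically present in the location.
Sound (3): it has no source in the story world and no character can hear it — it's underscore, so non-diegetic.
(4) is diegetic: spoken by a character present in the story world.
(5) nothing in the scene produces it; it's an accent added for the audience → non-diegetic.
Non-diegetic: (3), (5) — that's 2.

2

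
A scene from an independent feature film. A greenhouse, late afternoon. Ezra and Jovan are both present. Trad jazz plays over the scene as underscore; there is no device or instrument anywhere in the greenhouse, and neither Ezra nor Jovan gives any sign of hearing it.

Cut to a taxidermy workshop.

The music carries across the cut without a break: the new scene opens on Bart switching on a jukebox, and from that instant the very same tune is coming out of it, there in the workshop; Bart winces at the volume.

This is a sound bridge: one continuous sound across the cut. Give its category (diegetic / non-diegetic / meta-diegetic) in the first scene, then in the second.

Scene one: there's no in-world source anywhere and no character hears it — underscore for the audience only → non-diegetic.
Scene two: once Bart turns on a jukebox, the music has a real source in the story world and Bart reacts to it → diegetic.

non-diegetic, diegetic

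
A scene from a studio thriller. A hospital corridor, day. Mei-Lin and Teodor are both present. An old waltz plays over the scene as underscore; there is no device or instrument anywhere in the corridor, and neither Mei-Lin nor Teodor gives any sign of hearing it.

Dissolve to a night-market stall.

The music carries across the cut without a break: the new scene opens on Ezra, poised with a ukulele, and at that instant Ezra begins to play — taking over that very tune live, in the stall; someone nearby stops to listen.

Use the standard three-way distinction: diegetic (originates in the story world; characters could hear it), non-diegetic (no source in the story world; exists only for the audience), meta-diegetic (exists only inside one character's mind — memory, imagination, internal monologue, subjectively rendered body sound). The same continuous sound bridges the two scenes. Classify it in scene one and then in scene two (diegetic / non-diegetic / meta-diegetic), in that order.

non-diegetic, diegetic

Scene one: there's no in-world source anywhere and no character hears it — underscore for the audience only → non-diegetic.
Scene two: from the moment Ezra starts playing, the tune is being performed on a ukulele inside the story world and another character hears it → diegetic.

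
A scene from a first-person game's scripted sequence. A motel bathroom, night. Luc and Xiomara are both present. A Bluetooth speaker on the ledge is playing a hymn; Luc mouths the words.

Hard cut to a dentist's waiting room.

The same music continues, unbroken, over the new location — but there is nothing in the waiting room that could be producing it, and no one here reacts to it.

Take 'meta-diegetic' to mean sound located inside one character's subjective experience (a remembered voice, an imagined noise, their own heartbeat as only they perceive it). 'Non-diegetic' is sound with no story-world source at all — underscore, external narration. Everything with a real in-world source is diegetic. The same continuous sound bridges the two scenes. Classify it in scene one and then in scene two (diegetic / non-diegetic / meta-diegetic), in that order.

diegetic, non-diegetic

Scene one: a Bluetooth speaker is an on-screen source and Luc reacts to it → diegetic.
Scene two: there is no source in the waiting room and no one hears it — it's now underscore → non-diegetic.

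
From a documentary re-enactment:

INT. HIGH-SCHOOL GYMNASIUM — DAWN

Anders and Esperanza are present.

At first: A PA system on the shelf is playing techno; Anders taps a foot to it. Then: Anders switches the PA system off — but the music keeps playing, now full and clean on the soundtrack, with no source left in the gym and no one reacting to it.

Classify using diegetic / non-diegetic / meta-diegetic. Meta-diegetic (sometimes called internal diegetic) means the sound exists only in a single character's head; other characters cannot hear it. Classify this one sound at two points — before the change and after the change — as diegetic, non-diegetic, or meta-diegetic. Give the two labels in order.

diegetic, non-diegetic

Before the change: a PA system is a real in-scene source and Anders reacts to it → diegetic.
After the change: there is no longer any in-world source and no one can hear it — it has become underscore → non-diegetic.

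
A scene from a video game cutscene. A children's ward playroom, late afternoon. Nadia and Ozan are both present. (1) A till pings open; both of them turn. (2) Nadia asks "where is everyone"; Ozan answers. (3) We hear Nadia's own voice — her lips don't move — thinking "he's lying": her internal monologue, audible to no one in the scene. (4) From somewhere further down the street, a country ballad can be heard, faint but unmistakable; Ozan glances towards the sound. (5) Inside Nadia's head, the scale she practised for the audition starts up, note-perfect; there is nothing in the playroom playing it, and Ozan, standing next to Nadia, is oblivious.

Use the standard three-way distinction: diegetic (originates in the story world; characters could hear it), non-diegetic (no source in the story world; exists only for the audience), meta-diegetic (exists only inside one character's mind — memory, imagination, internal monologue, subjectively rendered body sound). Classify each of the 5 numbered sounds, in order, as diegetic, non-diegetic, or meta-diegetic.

(1) a till is a real object/event in the scene's world → diegetic.
Sound (2): Nadia is a character speaking aloud in the scene, so diegetic.
Sound (3): internal monologue — inside Nadia's mind, not spoken into the scene, so meta-diegetic.
(4) the music has an off-screen but real-world source and a character hears it → diegetic.
Sound (5): it lives in Nadia's subjectivity, not in the playroom, so meta-diegetic.

diegetic, diegetic, meta-diegetic, diegetic, meta-diegetic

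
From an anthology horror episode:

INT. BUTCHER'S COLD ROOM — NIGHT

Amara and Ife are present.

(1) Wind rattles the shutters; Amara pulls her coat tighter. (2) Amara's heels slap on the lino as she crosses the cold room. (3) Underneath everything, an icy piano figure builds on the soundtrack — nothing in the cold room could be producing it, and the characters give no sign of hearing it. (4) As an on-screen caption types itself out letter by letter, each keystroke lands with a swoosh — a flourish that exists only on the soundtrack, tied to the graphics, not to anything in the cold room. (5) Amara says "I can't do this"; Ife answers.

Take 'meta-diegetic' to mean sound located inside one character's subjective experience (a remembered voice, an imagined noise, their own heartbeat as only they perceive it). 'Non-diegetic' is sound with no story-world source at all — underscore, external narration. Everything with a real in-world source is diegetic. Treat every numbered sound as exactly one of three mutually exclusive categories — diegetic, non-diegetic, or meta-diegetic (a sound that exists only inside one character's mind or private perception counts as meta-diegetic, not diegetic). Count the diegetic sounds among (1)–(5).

3

(1) it's the actual ambient sound of the location → diegetic.
(2) is diegetic: a character's body making contact with the set — an in-world sound.
Sound (3): nothing in the cold room produces it and the characters don't hear it — pure soundtrack, so non-diegetic.
(4) it accompanies on-screen graphics, not anything inside the story world → non-diegetic.
(5) on-screen dialogue — Amara speaks and Ife is there to hear → diegetic.
So 3 of the 5 are diegetic: (1), (2), (5).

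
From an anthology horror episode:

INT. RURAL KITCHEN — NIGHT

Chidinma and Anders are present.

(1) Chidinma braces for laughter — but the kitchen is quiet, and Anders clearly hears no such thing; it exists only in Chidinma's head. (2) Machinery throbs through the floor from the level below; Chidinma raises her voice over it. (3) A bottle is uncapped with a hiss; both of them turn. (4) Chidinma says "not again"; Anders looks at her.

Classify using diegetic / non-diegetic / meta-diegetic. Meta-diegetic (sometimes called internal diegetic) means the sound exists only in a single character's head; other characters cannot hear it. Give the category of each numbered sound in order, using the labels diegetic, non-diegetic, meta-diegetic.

(1) the sound is imagined by Chidinma; nothing in the story world is producing it and Anders can't hear it → meta-diegetic.
(2) is diegetic: ambient/room sound belonging to the story's physical space.
(3) is diegetic: an in-world source (a bottle); characters could hear it.
Sound (4): on-screen dialogue — Chidinma speaks and Anders is there to hear, so diegetic.

meta-diegetic, diegetic, diegetic, diegetic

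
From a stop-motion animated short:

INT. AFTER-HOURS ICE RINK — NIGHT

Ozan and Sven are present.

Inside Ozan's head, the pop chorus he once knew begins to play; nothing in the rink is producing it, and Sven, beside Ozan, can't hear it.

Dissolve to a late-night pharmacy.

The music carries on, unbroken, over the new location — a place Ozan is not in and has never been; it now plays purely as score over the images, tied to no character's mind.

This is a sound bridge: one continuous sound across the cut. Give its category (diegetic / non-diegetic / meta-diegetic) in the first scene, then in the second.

meta-diegetic, non-diegetic

Scene one: the music exists only inside Ozan's mind; Sven can't hear it → meta-diegetic.
Scene two: it's detached from Ozan entirely and plays over unrelated images with no in-world source — conventional underscore → non-diegetic.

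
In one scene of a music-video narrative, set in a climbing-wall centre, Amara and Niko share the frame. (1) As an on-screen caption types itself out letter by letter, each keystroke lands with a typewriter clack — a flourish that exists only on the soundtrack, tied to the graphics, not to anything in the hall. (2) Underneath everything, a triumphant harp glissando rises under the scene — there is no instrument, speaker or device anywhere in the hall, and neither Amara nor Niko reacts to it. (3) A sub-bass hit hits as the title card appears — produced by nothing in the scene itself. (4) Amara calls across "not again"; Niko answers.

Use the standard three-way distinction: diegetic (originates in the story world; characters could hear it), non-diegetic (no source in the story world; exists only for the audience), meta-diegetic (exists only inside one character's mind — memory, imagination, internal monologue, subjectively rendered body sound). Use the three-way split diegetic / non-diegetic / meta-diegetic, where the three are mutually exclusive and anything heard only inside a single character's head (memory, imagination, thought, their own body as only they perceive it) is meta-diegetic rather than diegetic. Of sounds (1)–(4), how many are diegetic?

(1) it accompanies on-screen graphics, not anything inside the story world → non-diegetic.
(2) is non-diegetic: score with no on-screen or off-screen source; it exists for the audience alone.
(3) is non-diegetic: it's a sound-design accent with no in-world source; no one in the scene can hear it.
(4) on-screen dialogue — Amara speaks and Niko is there to hear → diegetic.
So 1 of the 4 is diegetic: (4).

1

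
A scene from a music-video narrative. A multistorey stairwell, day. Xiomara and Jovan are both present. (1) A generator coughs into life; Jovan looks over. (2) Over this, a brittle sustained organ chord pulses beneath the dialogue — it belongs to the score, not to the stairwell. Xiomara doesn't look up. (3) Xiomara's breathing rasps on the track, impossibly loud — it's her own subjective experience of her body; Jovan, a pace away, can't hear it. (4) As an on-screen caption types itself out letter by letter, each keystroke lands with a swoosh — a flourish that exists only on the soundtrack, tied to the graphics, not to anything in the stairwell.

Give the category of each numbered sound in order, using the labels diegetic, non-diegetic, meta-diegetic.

diegetic, non-diegetic, meta-diegetic, non-diegetic

(1) is diegetic: a generator is a real object/event in the scene's world.
Sound (2): score with no on-screen or off-screen source; it exists for the audience alone, so non-diegetic.
(3) is meta-diegetic: a subjective body sound — Xiomara's private perception, inaudible to Jovan.
(4) the caption isn't part of the story world, so neither is the sound tied to it → non-diegetic.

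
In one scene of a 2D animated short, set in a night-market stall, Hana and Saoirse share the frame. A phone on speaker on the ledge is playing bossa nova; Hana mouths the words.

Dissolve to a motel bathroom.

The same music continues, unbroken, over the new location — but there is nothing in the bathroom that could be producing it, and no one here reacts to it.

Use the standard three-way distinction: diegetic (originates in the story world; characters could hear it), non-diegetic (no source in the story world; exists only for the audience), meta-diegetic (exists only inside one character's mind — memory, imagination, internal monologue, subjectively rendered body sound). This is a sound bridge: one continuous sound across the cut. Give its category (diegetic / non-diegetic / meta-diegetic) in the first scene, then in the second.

Scene one: a phone on speaker is an on-screen source and Hana reacts to it → diegetic.
Scene two: there is no source in the bathroom and no one hears it — it's now underscore → non-diegetic.

diegetic, non-diegetic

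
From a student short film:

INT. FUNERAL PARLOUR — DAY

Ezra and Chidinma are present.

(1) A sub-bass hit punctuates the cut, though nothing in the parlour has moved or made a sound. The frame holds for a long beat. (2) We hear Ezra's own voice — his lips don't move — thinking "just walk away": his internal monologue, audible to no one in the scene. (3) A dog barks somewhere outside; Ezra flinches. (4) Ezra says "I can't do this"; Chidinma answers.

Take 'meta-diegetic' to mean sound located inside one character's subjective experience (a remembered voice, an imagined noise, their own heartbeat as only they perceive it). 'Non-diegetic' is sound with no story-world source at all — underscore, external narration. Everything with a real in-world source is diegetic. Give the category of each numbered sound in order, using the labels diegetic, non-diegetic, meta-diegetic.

(1) it's a sound-design accent with no in-world source; no one in the scene can hear it → non-diegetic.
(2) is meta-diegetic: it's Ezra's unspoken thought, heard only by the audience via his subjectivity.
Sound (3): an in-world source (a dog); characters could hear it, so diegetic.
(4) is diegetic: spoken by a character present in the story world.

non-diegetic, meta-diegetic, diegetic, diegetic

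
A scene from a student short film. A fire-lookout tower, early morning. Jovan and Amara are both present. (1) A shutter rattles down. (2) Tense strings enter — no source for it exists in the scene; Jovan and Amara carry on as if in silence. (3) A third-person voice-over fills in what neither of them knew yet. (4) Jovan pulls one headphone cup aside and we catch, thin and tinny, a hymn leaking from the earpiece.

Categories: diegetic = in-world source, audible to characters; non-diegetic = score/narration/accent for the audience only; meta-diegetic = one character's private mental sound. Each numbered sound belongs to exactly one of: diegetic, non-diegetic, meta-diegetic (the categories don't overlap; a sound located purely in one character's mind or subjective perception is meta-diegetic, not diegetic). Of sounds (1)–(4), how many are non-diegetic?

(1) the sound comes from a shutter physically present in the location → diegetic.
(2) is non-diegetic: nothing in the cab produces it and the characters don't hear it — pure soundtrack.
(3) commentary laid over the scene from outside the fiction → non-diegetic.
(4) is diegetic: the earpiece is a real device on Jovan's head — source music.
Non-diegetic: (2), (3) — that's 2.

2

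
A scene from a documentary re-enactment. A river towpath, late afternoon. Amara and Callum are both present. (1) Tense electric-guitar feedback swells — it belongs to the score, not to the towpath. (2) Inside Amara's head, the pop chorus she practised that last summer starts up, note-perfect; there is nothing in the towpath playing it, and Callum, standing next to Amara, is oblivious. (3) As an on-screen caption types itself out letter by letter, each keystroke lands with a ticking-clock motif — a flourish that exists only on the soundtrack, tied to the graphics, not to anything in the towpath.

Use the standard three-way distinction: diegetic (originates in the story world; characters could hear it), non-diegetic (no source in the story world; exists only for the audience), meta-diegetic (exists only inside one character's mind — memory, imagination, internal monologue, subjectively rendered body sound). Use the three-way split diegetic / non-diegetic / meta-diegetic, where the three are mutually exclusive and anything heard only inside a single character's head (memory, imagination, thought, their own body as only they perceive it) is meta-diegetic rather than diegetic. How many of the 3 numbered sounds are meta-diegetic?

1

(1) it has no source in the story world and no character can hear it — it's underscore → non-diegetic.
(2) is meta-diegetic: remembered music, private to Amara — Callum is oblivious because it isn't in the room.
Sound (3): it accompanies on-screen graphics, not anything inside the story world, so non-diegetic.
So 1 of the 3 is meta-diegetic: (2).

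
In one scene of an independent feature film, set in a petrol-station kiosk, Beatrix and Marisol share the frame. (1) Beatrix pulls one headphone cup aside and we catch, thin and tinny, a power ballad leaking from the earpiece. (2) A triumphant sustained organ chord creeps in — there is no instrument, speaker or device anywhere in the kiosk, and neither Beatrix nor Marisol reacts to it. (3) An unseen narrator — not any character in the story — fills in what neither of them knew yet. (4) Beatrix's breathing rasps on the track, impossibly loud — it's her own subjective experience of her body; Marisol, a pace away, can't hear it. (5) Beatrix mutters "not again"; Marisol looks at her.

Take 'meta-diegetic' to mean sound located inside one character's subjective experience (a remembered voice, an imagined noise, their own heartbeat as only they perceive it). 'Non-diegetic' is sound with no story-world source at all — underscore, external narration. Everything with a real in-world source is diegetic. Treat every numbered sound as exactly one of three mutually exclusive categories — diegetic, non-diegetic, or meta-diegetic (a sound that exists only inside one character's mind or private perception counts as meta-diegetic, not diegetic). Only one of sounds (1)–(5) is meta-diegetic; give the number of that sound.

Sound (1): the headphones are an on-screen source, so diegetic.
(2) is non-diegetic: score with no on-screen or off-screen source; it exists for the audience alone.
Sound (3): external voice-over — not a character, not heard by anyone in the scene, so non-diegetic.
Sound (4): it's Beatrix's internal bodily sensation rendered as sound; only Beatrix 'hears' it, so meta-diegetic.
Sound (5): spoken by a character present in the story world, so diegetic.
Only (4) is meta-diegetic.

4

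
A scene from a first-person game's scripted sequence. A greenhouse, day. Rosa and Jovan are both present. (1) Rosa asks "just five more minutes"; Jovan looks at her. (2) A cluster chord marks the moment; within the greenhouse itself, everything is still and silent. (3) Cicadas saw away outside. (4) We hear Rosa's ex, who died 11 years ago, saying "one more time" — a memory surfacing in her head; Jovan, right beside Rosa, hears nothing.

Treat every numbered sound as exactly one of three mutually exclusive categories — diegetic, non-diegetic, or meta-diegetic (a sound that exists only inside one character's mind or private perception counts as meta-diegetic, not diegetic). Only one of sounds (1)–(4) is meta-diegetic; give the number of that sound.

(1) spoken by a character present in the story world → diegetic.
(2) is non-diegetic: it's a sound-design accent with no in-world source; no one in the scene can hear it.
Sound (3): ambient/room sound belonging to the story's physical space, so diegetic.
(4) is meta-diegetic: a remembered line, private to Rosa — not present in the room, not audible to Jovan.
Only (4) is meta-diegetic.

4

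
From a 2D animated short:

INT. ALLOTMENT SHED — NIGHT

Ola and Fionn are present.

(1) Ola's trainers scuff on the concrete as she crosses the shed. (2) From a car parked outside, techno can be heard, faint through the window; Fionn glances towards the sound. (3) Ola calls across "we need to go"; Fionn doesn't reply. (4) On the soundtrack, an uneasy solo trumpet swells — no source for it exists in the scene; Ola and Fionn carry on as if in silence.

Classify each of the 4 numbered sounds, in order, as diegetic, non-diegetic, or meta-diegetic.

diegetic, diegetic, diegetic, non-diegetic

(1) Ola's footsteps are produced in the story world → diegetic.
Sound (2): the music has an off-screen but real-world source and a character hears it, so diegetic.
(3) spoken by a character present in the story world → diegetic.
Sound (4): score with no on-screen or off-screen source; it exists for the audience alone, so non-diegetic.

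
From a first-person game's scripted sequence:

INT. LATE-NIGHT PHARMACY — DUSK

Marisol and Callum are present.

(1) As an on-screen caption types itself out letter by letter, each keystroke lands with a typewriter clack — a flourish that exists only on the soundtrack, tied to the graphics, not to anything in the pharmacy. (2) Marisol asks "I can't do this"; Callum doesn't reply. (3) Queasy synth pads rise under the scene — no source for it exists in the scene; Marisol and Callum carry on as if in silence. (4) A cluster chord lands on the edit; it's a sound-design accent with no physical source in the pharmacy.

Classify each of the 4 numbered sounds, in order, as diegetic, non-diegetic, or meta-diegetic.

non-diegetic, diegetic, non-diegetic, non-diegetic

(1) the caption isn't part of the story world, so neither is the sound tied to it → non-diegetic.
Sound (2): spoken by a character present in the story world, so diegetic.
(3) score with no on-screen or off-screen source; it exists for the audience alone → non-diegetic.
(4) nothing in the scene produces it; it's an accent added for the audience → non-diegetic.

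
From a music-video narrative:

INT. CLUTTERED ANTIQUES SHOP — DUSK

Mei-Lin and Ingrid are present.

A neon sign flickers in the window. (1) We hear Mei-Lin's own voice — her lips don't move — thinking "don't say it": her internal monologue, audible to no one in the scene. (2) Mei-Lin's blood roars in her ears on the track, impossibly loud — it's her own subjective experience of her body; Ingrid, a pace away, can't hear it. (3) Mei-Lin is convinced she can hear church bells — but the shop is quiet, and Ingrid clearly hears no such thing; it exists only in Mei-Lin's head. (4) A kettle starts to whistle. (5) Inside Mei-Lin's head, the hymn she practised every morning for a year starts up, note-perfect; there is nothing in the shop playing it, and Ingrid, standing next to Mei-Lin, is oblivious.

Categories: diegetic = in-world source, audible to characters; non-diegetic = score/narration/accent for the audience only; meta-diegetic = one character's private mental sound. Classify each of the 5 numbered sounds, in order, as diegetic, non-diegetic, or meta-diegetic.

meta-diegetic, meta-diegetic, meta-diegetic, diegetic, meta-diegetic

Sound (1): it's Mei-Lin's unspoken thought, heard only by the audience via her subjectivity, so meta-diegetic.
Sound (2): a subjective body sound — Mei-Lin's private perception, inaudible to Ingrid, so meta-diegetic.
Sound (3): Mei-Lin alone 'hears' it — an imagined sound, not present in the space, so meta-diegetic.
Sound (4): the sound comes from a kettle physically present in the location, so diegetic.
(5) is meta-diegetic: the music is a memory playing inside Mei-Lin's mind alone; no real-world source, Ingrid can't hear it.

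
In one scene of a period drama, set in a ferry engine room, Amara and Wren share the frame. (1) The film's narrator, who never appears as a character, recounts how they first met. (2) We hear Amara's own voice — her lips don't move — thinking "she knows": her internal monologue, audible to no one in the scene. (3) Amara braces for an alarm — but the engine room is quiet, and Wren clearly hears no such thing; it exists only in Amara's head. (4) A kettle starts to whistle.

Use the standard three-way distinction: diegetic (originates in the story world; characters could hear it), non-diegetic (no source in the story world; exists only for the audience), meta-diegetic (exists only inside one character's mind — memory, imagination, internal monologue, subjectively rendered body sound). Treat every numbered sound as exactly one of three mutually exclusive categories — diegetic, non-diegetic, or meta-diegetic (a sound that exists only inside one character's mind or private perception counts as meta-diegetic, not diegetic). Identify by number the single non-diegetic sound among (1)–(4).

1

Sound (1): external voice-over — not a character, not heard by anyone in the scene, so non-diegetic.
Sound (2): internal monologue — inside Amara's mind, not spoken into the scene, so meta-diegetic.
Sound (3): subjective to Amara: the engine room is silent and Wren hears nothing, so meta-diegetic.
(4) the sound comes from a kettle physically present in the location → diegetic.
Only (1) is non-diegetic.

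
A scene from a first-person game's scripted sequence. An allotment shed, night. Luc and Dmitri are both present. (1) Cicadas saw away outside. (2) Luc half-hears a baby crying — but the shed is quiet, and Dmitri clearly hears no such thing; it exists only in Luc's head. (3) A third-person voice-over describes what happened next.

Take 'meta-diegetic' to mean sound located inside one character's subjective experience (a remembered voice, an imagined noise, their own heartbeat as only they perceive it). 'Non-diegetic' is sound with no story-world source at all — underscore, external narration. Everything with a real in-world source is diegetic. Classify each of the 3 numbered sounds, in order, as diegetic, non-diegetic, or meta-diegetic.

diegetic, meta-diegetic, non-diegetic

(1) cicadas is part of the location's real environment → diegetic.
Sound (2): subjective to Luc: the shed is silent and Dmitri hears nothing, so meta-diegetic.
(3) is non-diegetic: the narrator exists outside the story world, addressing only the audience.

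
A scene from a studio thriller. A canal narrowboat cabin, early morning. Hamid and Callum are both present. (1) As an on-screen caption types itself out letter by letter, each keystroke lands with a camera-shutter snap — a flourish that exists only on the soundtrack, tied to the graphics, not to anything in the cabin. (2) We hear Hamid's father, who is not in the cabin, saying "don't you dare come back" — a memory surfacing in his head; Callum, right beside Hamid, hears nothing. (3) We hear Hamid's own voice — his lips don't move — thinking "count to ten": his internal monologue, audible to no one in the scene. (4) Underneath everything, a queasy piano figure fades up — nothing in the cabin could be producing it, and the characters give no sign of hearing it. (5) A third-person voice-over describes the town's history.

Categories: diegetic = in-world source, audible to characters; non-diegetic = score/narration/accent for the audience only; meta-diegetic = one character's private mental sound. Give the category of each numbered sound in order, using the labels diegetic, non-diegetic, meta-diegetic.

(1) is non-diegetic: it accompanies on-screen graphics, not anything inside the story world.
(2) it's Hamid's recollection rendered as sound; the other character can't hear it → meta-diegetic.
(3) is meta-diegetic: Hamid's thought-voice: a private mental sound no other character can hear.
(4) is non-diegetic: nothing in the cabin produces it and the characters don't hear it — pure soundtrack.
(5) the narrator exists outside the story world, addressing only the audience → non-diegetic.

non-diegetic, meta-diegetic, meta-diegetic, non-diegetic, non-diegetic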